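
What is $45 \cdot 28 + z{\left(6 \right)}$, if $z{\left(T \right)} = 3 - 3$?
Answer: $1260$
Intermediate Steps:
$z{\left(T \right)} = 0$
$45 \cdot 28 + z{\left(6 \right)} = 45 \cdot 28 + 0 = 1260 + 0 = 1260$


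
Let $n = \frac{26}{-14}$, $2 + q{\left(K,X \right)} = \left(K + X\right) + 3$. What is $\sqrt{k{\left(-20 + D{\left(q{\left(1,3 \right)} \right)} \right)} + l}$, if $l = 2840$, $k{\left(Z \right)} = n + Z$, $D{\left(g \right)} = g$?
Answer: $\frac{\sqrt{138334}}{7} \approx 53.133$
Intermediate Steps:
$q{\left(K,X \right)} = 1 + K + X$ ($q{\left(K,X \right)} = -2 + \left(\left(K + X\right) + 3\right) = -2 + \left(3 + K + X\right) = 1 + K + X$)
$n = - \frac{13}{7}$ ($n = 26 \left(- \frac{1}{14}\right) = - \frac{13}{7} \approx -1.8571$)
$k{\left(Z \right)} = - \frac{13}{7} + Z$
$\sqrt{k{\left(-20 + D{\left(q{\left(1,3 \right)} \right)} \right)} + l} = \sqrt{\left(- \frac{13}{7} + \left(-20 + \left(1 + 1 + 3\right)\right)\right) + 2840} = \sqrt{\left(- \frac{13}{7} + \left(-20 + 5\right)\right) + 2840} = \sqrt{\left(- \frac{13}{7} - 15\right) + 2840} = \sqrt{- \frac{118}{7} + 2840} = \sqrt{\frac{19762}{7}} = \frac{\sqrt{138334}}{7}$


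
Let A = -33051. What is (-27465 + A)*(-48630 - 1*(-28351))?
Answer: 1227203964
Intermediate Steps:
(-27465 + A)*(-48630 - 1*(-28351)) = (-27465 - 33051)*(-48630 - 1*(-28351)) = -60516*(-48630 + 28351) = -60516*(-20279) = 1227203964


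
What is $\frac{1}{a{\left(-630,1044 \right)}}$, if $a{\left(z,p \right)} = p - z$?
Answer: $\frac{1}{1674} \approx 0.00059737$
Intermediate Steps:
$\frac{1}{a{\left(-630,1044 \right)}} = \frac{1}{1044 - -630} = \frac{1}{1044 + 630} = \frac{1}{1674}$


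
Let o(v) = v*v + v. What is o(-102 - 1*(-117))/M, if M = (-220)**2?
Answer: 3/605 ≈ 0.0049587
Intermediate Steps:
o(v) = v + v**2 (o(v) = v**2 + v = v + v**2)
M = 48400
o(-102 - 1*(-117))/M = ((-102 - 1*(-117))*(1 + (-102 - 1*(-117))))/48400 = ((-102 + 117)*(1 + (-102 + 117)))*(1/48400) = (15*(1 + 15))*(1/48400) = (15*16)*(1/48400) = 240*(1/48400) = 3/605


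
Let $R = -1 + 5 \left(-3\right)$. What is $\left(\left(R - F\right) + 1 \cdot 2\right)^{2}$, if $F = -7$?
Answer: $49$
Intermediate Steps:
$R = -16$ ($R = -1 - 15 = -16$)
$\left(\left(R - F\right) + 1 \cdot 2\right)^{2} = \left(\left(-16 - -7\right) + 1 \cdot 2\right)^{2} = \left(\left(-16 + 7\right) + 2\right)^{2} = \left(-9 + 2\right)^{2} = \left(-7\right)^{2} = 49$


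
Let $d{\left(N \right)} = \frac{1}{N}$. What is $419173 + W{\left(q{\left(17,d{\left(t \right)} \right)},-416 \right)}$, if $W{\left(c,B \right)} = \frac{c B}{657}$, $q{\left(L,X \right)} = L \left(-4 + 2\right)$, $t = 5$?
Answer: $\frac{275410805}{657} \approx 4.1919 \cdot 10^{5}$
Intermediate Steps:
$q{\left(L,X \right)} = - 2 L$ ($q{\left(L,X \right)} = L \left(-2\right) = - 2 L$)
$W{\left(c,B \right)} = \frac{B c}{657}$ ($W{\left(c,B \right)} = B c \frac{1}{657} = \frac{B c}{657}$)
$419173 + W{\left(q{\left(17,d{\left(t \right)} \right)},-416 \right)} = 419173 + \frac{1}{657} \left(-416\right) \left(\left(-2\right) 17\right) = 419173 + \frac{1}{657} \left(-416\right) \left(-34\right) = 419173 + \frac{14144}{657} = \frac{275410805}{657}$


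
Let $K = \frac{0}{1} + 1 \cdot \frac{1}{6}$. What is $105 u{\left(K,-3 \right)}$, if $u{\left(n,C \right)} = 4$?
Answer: $420$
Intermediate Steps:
$K = \frac{1}{6}$ ($K = 0 \cdot 1 + 1 \cdot \frac{1}{6} = 0 + \frac{1}{6} = \frac{1}{6} \approx 0.16667$)
$105 u{\left(K,-3 \right)} = 105 \cdot 4 = 420$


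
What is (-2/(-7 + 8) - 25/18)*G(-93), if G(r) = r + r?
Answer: 1891/3 ≈ 630.33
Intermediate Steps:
G(r) = 2*r
(-2/(-7 + 8) - 25/18)*G(-93) = (-2/(-7 + 8) - 25/18)*(2*(-93)) = (-2/1 - 25*1/18)*(-186) = (-2*1 - 25/18)*(-186) = (-2 - 25/18)*(-186) = -61/18*(-186) = 1891/3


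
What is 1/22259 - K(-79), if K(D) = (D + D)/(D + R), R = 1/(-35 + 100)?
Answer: -114297398/57138853 ≈ -2.0003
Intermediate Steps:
R = 1/65 ≈ 0.015385
K(D) = 2*D/(1/65 + D) (K(D) = (D + D)/(D + 1/65) = (2*D)/(1/65 + D) = 2*D/(1/65 + D))
1/22259 - K(-79) = 1/22259 - 130*(-79)/(1 + 65*(-79)) = 1/22259 - 130*(-79)/(1 - 5135) = 1/22259 - 130*(-79)/(-5134) = 1/22259 - 130*(-79)*(-1)/5134 = 1/22259 - 1*5135/2567 = 1/22259 - 5135/2567 = -114297398/57138853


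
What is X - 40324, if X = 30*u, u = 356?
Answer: -29644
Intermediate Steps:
X = 10680 (X = 30*356 = 10680)
X - 40324 = 10680 - 40324 = -29644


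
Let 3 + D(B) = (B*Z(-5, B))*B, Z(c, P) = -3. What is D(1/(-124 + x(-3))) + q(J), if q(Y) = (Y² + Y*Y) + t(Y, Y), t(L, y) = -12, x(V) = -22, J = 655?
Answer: 18289874057/21316 ≈ 8.5804e+5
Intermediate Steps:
q(Y) = -12 + 2*Y² (q(Y) = (Y² + Y*Y) - 12 = (Y² + Y²) - 12 = 2*Y² - 12 = -12 + 2*Y²)
D(B) = -3 - 3*B² (D(B) = -3 + (B*(-3))*B = -3 + (-3*B)*B = -3 - 3*B²)
D(1/(-124 + x(-3))) + q(J) = (-3 - 3/(-124 - 22)²) + (-12 + 2*655²) = (-3 - 3*(1/(-146))²) + (-12 + 2*429025) = (-3 - 3*(-1/146)²) + (-12 + 858050) = (-3 - 3*1/21316) + 858038 = (-3 - 3/21316) + 858038 = -63951/21316 + 858038 = 18289874057/21316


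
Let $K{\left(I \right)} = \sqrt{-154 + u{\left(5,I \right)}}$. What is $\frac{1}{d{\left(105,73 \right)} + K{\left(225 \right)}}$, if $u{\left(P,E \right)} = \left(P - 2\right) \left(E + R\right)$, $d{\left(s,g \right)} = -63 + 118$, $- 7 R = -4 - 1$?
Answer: $\frac{385}{17513} - \frac{\sqrt{25634}}{17513} \approx 0.012842$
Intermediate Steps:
$R = \frac{5}{7}$ ($R = - \frac{-4 - 1}{7} = \left(- \frac{1}{7}\right) \left(-5\right) = \frac{5}{7} \approx 0.71429$)
$d{\left(s,g \right)} = 55$
$u{\left(P,E \right)} = \left(-2 + P\right) \left(\frac{5}{7} + E\right)$ ($u{\left(P,E \right)} = \left(P - 2\right) \left(E + \frac{5}{7}\right) = \left(-2 + P\right) \left(\frac{5}{7} + E\right)$)
$K{\left(I \right)} = \sqrt{- \frac{1063}{7} + 3 I}$ ($K{\left(I \right)} = \sqrt{-154 + \left(- \frac{10}{7} - 2 I + \frac{5}{7} \cdot 5 + I 5\right)} = \sqrt{-154 + \left(- \frac{10}{7} - 2 I + \frac{25}{7} + 5 I\right)} = \sqrt{-154 + \left(\frac{15}{7} + 3 I\right)} = \sqrt{- \frac{1063}{7} + 3 I}$)
$\frac{1}{d{\left(105,73 \right)} + K{\left(225 \right)}} = \frac{1}{55 + \frac{\sqrt{-7441 + 147 \cdot 225}}{7}} = \frac{1}{55 + \frac{\sqrt{-7441 + 33075}}{7}} = \frac{1}{55 + \frac{\sqrt{25634}}{7}}$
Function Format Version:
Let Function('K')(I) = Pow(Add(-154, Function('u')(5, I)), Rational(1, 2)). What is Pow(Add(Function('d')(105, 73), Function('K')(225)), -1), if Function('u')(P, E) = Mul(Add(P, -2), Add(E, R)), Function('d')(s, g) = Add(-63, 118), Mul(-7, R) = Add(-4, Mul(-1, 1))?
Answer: Add(Rational(385, 17513), Mul(Rational(-1, 17513), Pow(25634, Rational(1, 2)))) ≈ 0.012842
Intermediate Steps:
R = Rational(5, 7) (R = Mul(Rational(-1, 7), Add(-4, Mul(-1, 1))) = Mul(Rational(-1, 7), Add(-4, -1)) = Mul(Rational(-1, 7), -5) = Rational(5, 7) ≈ 0.71429)
Function('d')(s, g) = 55
Function('u')(P, E) = Mul(Add(-2, P), Add(Rational(5, 7), E)) (Function('u')(P, E) = Mul(Add(P, -2), Add(E, Rational(5, 7))) = Mul(Add(-2, P), Add(Rational(5, 7), E)))
Function('K')(I) = Pow(Add(Rational(-1063, 7), Mul(3, I)), Rational(1, 2)) (Function('K')(I) = Pow(Add(-154, Add(Rational(-10, 7), Mul(-2, I), Mul(Rational(5, 7), 5), Mul(I, 5))), Rational(1, 2)) = Pow(Add(-154, Add(Rational(-10, 7), Mul(-2, I), Rational(25, 7), Mul(5, I))), Rational(1, 2)) = Pow(Add(-154, Add(Rational(15, 7), Mul(3, I))), Rational(1, 2)) = Pow(Add(Rational(-1063, 7), Mul(3, I)), Rational(1, 2)))
Pow(Add(Function('d')(105, 73), Function('K')(225)), -1) = Pow(Add(55, Mul(Rational(1, 7), Pow(Add(-7441, Mul(147, 225)), Rational(1, 2)))), -1) = Pow(Add(55, Mul(Rational(1, 7), Pow(Add(-7441, 33075), Rational(1, 2)))), -1) = Pow(Add(55, Mul(Rational(1, 7), Pow(25634, Rational(1, 2)))), -1)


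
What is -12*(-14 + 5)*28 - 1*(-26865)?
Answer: 29889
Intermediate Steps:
-12*(-14 + 5)*28 - 1*(-26865) = -12*(-9)*28 + 26865 = 108*28 + 26865 = 3024 + 26865 = 29889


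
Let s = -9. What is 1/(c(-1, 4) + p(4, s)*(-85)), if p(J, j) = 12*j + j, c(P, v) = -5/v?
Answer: 4/39775 ≈ 0.00010057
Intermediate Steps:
p(J, j) = 13*j
1/(c(-1, 4) + p(4, s)*(-85)) = 1/(-5/4 + (13*(-9))*(-85)) = 1/(-5*¼ - 117*(-85)) = 1/(-5/4 + 9945) = 1/(39775/4) = 4/39775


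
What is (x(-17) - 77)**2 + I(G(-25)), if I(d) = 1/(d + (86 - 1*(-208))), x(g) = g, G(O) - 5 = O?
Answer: 2421065/274 ≈ 8836.0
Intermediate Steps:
G(O) = 5 + O
I(d) = 1/(294 + d) (I(d) = 1/(d + (86 + 208)) = 1/(d + 294) = 1/(294 + d))
(x(-17) - 77)**2 + I(G(-25)) = (-17 - 77)**2 + 1/(294 + (5 - 25)) = (-94)**2 + 1/(294 - 20) = 8836 + 1/274 = 2421065/274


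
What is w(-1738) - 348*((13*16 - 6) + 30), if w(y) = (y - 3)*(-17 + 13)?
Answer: -73772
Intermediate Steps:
w(y) = 12 - 4*y (w(y) = (-3 + y)*(-4) = 12 - 4*y)
w(-1738) - 348*((13*16 - 6) + 30) = (12 - 4*(-1738)) - 348*((13*16 - 6) + 30) = (12 + 6952) - 348*((208 - 6) + 30) = 6964 - 348*(202 + 30) = 6964 - 348*232 = 6964 - 1*80736 = 6964 - 80736 = -73772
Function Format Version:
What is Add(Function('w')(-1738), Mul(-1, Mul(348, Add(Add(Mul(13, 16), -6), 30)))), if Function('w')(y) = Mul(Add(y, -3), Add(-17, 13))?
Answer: -73772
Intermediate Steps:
Function('w')(y) = Add(12, Mul(-4, y)) (Function('w')(y) = Mul(Add(-3, y), -4) = Add(12, Mul(-4, y)))
Add(Function('w')(-1738), Mul(-1, Mul(348, Add(Add(Mul(13, 16), -6), 30)))) = Add(Add(12, Mul(-4, -1738)), Mul(-1, Mul(348, Add(Add(Mul(13, 16), -6), 30)))) = Add(Add(12, 6952), Mul(-1, Mul(348, Add(Add(208, -6), 30)))) = Add(6964, Mul(-1, Mul(348, Add(202, 30)))) = Add(6964, Mul(-1, Mul(348, 232))) = Add(6964, Mul(-1, 80736)) = Add(6964, -80736) = -73772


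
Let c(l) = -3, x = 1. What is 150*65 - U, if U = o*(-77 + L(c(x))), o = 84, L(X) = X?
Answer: 16470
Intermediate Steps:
U = -6720 (U = 84*(-77 - 3) = 84*(-80) = -6720)
150*65 - U = 150*65 - 1*(-6720) = 9750 + 6720 = 16470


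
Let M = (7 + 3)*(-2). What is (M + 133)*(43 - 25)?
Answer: 2034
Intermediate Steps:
M = -20 (M = 10*(-2) = -20)
(M + 133)*(43 - 25) = (-20 + 133)*(43 - 25) = 113*18 = 2034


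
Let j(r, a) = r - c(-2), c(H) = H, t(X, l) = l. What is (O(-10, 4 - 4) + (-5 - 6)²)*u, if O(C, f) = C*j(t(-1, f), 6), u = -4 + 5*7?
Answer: 3131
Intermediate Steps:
u = 31 (u = -4 + 35 = 31)
j(r, a) = 2 + r (j(r, a) = r - 1*(-2) = r + 2 = 2 + r)
O(C, f) = C*(2 + f)
(O(-10, 4 - 4) + (-5 - 6)²)*u = (-10*(2 + (4 - 4)) + (-5 - 6)²)*31 = (-10*(2 + 0) + (-11)²)*31 = (-10*2 + 121)*31 = (-20 + 121)*31 = 101*31 = 3131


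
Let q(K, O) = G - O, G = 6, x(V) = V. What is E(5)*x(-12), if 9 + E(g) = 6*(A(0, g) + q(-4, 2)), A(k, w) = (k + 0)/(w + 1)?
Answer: -180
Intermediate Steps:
A(k, w) = k/(1 + w)
q(K, O) = 6 - O
E(g) = 15 (E(g) = -9 + 6*(0/(1 + g) + (6 - 1*2)) = -9 + 6*(0 + (6 - 2)) = -9 + 6*(0 + 4) = -9 + 6*4 = -9 + 24 = 15)
E(5)*x(-12) = 15*(-12) = -180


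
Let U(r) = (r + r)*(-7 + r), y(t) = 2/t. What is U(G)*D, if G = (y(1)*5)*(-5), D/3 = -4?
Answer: -68400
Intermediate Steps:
D = -12 (D = 3*(-4) = -12)
G = -50 (G = ((2/1)*5)*(-5) = ((2*1)*5)*(-5) = (2*5)*(-5) = 10*(-5) = -50)
U(r) = 2*r*(-7 + r) (U(r) = (2*r)*(-7 + r) = 2*r*(-7 + r))
U(G)*D = (2*(-50)*(-7 - 50))*(-12) = (2*(-50)*(-57))*(-12) = 5700*(-12) = -68400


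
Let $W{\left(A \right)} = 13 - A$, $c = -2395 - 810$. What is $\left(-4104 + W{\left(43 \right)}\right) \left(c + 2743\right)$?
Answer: $1909908$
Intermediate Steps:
$c = -3205$
$\left(-4104 + W{\left(43 \right)}\right) \left(c + 2743\right) = \left(-4104 + \left(13 - 43\right)\right) \left(-3205 + 2743\right) = \left(-4104 + \left(13 - 43\right)\right) \left(-462\right) = \left(-4104 - 30\right) \left(-462\right) = \left(-4134\right) \left(-462\right) = 1909908$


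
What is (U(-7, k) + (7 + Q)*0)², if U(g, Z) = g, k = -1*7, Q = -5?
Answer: 49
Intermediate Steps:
k = -7
(U(-7, k) + (7 + Q)*0)² = (-7 + (7 - 5)*0)² = (-7 + 2*0)² = (-7 + 0)² = (-7)² = 49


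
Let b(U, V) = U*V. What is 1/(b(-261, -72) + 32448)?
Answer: 1/51240 ≈ 1.9516e-5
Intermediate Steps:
1/(b(-261, -72) + 32448) = 1/(-261*(-72) + 32448) = 1/(18792 + 32448) = 1/51240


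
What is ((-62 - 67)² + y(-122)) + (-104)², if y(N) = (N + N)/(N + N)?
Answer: 27458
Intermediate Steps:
y(N) = 1 (y(N) = (2*N)/((2*N)) = (2*N)*(1/(2*N)) = 1)
((-62 - 67)² + y(-122)) + (-104)² = ((-62 - 67)² + 1) + (-104)² = ((-129)² + 1) + 10816 = (16641 + 1) + 10816 = 16642 + 10816 = 27458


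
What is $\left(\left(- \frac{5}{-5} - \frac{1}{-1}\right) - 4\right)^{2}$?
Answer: $4$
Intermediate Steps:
$\left(\left(- \frac{5}{-5} - \frac{1}{-1}\right) - 4\right)^{2} = \left(\left(\left(-5\right) \left(- \frac{1}{5}\right) - -1\right) - 4\right)^{2} = \left(\left(1 + 1\right) - 4\right)^{2} = \left(2 - 4\right)^{2} = \left(-2\right)^{2} = 4$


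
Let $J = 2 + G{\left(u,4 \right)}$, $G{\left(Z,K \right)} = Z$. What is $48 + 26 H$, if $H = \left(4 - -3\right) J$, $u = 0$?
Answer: $412$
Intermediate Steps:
$J = 2$ ($J = 2 + 0 = 2$)
$H = 14$ ($H = \left(4 - -3\right) 2 = \left(4 + \left(-2 + 5\right)\right) 2 = \left(4 + 3\right) 2 = 7 \cdot 2 = 14$)
$48 + 26 H = 48 + 26 \cdot 14 = 48 + 364 = 412$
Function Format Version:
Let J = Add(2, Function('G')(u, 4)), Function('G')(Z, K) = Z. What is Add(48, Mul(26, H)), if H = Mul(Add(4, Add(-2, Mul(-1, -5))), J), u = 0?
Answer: 412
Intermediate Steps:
J = 2 (J = Add(2, 0) = 2)
H = 14 (H = Mul(Add(4, Add(-2, Mul(-1, -5))), 2) = Mul(Add(4, Add(-2, 5)), 2) = Mul(Add(4, 3), 2) = Mul(7, 2) = 14)
Add(48, Mul(26, H)) = Add(48, Mul(26, 14)) = Add(48, 364) = 412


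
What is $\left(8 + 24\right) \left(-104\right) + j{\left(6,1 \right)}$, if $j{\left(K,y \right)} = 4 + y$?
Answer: $-3323$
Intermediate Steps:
$\left(8 + 24\right) \left(-104\right) + j{\left(6,1 \right)} = \left(8 + 24\right) \left(-104\right) + \left(4 + 1\right) = 32 \left(-104\right) + 5 = -3328 + 5 = -3323$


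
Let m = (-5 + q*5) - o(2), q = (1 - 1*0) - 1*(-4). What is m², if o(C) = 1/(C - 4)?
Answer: 1681/4 ≈ 420.25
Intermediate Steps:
q = 5 (q = (1 + 0) + 4 = 1 + 4 = 5)
o(C) = 1/(-4 + C)
m = 41/2 (m = (-5 + 5*5) - 1/(-4 + 2) = (-5 + 25) - 1/(-2) = 20 - 1*(-½) = 20 + ½ = 41/2 ≈ 20.500)
m² = (41/2)² = 1681/4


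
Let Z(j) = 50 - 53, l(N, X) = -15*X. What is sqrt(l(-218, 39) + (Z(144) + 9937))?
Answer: sqrt(9349) ≈ 96.690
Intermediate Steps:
Z(j) = -3
sqrt(l(-218, 39) + (Z(144) + 9937)) = sqrt(-15*39 + (-3 + 9937)) = sqrt(-585 + 9934) = sqrt(9349)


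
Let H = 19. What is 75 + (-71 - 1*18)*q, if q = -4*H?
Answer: 6839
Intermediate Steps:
q = -76 (q = -4*19 = -76)
75 + (-71 - 1*18)*q = 75 + (-71 - 1*18)*(-76) = 75 + (-71 - 18)*(-76) = 75 - 89*(-76) = 75 + 6764 = 6839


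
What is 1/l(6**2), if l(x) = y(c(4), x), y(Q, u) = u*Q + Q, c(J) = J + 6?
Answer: 1/370 ≈ 0.0027027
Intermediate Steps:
c(J) = 6 + J
y(Q, u) = Q + Q*u (y(Q, u) = Q*u + Q = Q + Q*u)
l(x) = 10 + 10*x (l(x) = (6 + 4)*(1 + x) = 10*(1 + x) = 10 + 10*x)
1/l(6**2) = 1/(10 + 10*6**2) = 1/(10 + 10*36) = 1/(10 + 360) = 1/370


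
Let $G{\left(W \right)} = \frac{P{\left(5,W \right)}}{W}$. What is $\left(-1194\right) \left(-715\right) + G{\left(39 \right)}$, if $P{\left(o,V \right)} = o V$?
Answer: $853715$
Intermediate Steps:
$P{\left(o,V \right)} = V o$
$G{\left(W \right)} = 5$ ($G{\left(W \right)} = \frac{W 5}{W} = \frac{5 W}{W} = 5$)
$\left(-1194\right) \left(-715\right) + G{\left(39 \right)} = \left(-1194\right) \left(-715\right) + 5 = 853710 + 5 = 853715$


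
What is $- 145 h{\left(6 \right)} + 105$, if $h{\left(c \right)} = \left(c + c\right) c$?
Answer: $-10335$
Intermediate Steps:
$h{\left(c \right)} = 2 c^{2}$ ($h{\left(c \right)} = 2 c c = 2 c^{2}$)
$- 145 h{\left(6 \right)} + 105 = - 145 \cdot 2 \cdot 6^{2} + 105 = - 145 \cdot 2 \cdot 36 + 105 = \left(-145\right) 72 + 105 = -10440 + 105 = -10335$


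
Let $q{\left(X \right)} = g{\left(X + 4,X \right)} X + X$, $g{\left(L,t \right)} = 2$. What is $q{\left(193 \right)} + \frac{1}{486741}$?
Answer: $\frac{281823040}{486741} \approx 579.0$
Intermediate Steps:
$q{\left(X \right)} = 3 X$ ($q{\left(X \right)} = 2 X + X = 3 X$)
$q{\left(193 \right)} + \frac{1}{486741} = 3 \cdot 193 + \frac{1}{486741} = 579 + \frac{1}{486741} = \frac{281823040}{486741}$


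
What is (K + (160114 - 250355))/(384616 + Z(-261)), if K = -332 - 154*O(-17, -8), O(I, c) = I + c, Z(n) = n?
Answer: -86723/384355 ≈ -0.22563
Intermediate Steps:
K = 3518 (K = -332 - 154*(-17 - 8) = -332 - 154*(-25) = -332 + 3850 = 3518)
(K + (160114 - 250355))/(384616 + Z(-261)) = (3518 + (160114 - 250355))/(384616 - 261) = (3518 - 90241)/384355 = -86723*1/384355 = -86723/384355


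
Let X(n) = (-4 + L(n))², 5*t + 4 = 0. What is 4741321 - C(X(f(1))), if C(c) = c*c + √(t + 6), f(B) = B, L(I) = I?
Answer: 4741240 - √130/5 ≈ 4.7412e+6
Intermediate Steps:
t = -⅘ (t = -⅘ + (⅕)*0 = -⅘ + 0 = -⅘ ≈ -0.80000)
X(n) = (-4 + n)²
C(c) = c² + √130/5 (C(c) = c*c + √(-⅘ + 6) = c² + √(26/5) = c² + √130/5)
4741321 - C(X(f(1))) = 4741321 - (((-4 + 1)²)² + √130/5) = 4741321 - (((-3)²)² + √130/5) = 4741321 - (9² + √130/5) = 4741321 - (81 + √130/5) = 4741321 + (-81 - √130/5) = 4741240 - √130/5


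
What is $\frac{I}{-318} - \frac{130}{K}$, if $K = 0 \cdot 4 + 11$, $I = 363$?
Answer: $- \frac{15111}{1166} \approx -12.96$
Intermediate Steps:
$K = 11$ ($K = 0 + 11 = 11$)
$\frac{I}{-318} - \frac{130}{K} = \frac{363}{-318} - \frac{130}{11} = 363 \left(- \frac{1}{318}\right) - \frac{130}{11} = - \frac{121}{106} - \frac{130}{11} = - \frac{15111}{1166}$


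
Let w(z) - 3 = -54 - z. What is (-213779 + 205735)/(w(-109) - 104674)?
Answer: 2011/26154 ≈ 0.076891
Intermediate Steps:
w(z) = -51 - z (w(z) = 3 + (-54 - z) = -51 - z)
(-213779 + 205735)/(w(-109) - 104674) = (-213779 + 205735)/((-51 - 1*(-109)) - 104674) = -8044/((-51 + 109) - 104674) = -8044/(58 - 104674) = -8044/(-104616) = -8044*(-1/104616) = 2011/26154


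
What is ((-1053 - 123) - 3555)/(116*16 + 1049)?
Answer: -57/35 ≈ -1.6286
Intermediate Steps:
((-1053 - 123) - 3555)/(116*16 + 1049) = (-1176 - 3555)/(1856 + 1049) = -4731/2905 = -4731*1/2905 = -57/35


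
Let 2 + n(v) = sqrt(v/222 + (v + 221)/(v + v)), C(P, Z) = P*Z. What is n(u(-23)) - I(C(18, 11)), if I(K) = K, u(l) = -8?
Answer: -200 + I*sqrt(2631477)/444 ≈ -200.0 + 3.6536*I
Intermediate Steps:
n(v) = -2 + sqrt(v/222 + (221 + v)/(2*v)) (n(v) = -2 + sqrt(v/222 + (v + 221)/(v + v)) = -2 + sqrt(v*(1/222) + (221 + v)/((2*v))) = -2 + sqrt(v/222 + (221 + v)*(1/(2*v))) = -2 + sqrt(v/222 + (221 + v)/(2*v)))
n(u(-23)) - I(C(18, 11)) = (-2 + sqrt(24642 + 222*(-8) + 5445882/(-8))/222) - 18*11 = (-2 + sqrt(24642 - 1776 + 5445882*(-1/8))/222) - 1*198 = (-2 + sqrt(24642 - 1776 - 2722941/4)/222) - 198 = (-2 + sqrt(-2631477/4)/222) - 198 = (-2 + (I*sqrt(2631477)/2)/222) - 198 = (-2 + I*sqrt(2631477)/444) - 198 = -200 + I*sqrt(2631477)/444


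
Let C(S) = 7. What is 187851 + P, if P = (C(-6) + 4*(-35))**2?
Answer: 205540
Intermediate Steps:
P = 17689 (P = (7 + 4*(-35))**2 = (7 - 140)**2 = (-133)**2 = 17689)
187851 + P = 187851 + 17689 = 205540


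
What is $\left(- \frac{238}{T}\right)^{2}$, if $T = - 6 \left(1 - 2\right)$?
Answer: $\frac{14161}{9} \approx 1573.4$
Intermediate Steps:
$T = 6$ ($T = \left(-6\right) \left(-1\right) = 6$)
$\left(- \frac{238}{T}\right)^{2} = \left(- \frac{238}{6}\right)^{2} = \left(\left(-238\right) \frac{1}{6}\right)^{2} = \left(- \frac{119}{3}\right)^{2} = \frac{14161}{9}$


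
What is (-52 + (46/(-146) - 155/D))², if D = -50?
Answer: 1290749329/532900 ≈ 2422.1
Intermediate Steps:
(-52 + (46/(-146) - 155/D))² = (-52 + (46/(-146) - 155/(-50)))² = (-52 + (46*(-1/146) - 155*(-1/50)))² = (-52 + (-23/73 + 31/10))² = (-52 + 2033/730)² = (-35927/730)² = 1290749329/532900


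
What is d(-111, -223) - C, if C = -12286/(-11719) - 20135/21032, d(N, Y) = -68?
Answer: -16782669631/246474008 ≈ -68.091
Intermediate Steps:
C = 22437087/246474008 (C = -12286*(-1/11719) - 20135*1/21032 = 12286/11719 - 20135/21032 = 22437087/246474008 ≈ 0.091032)
d(-111, -223) - C = -68 - 1*22437087/246474008 = -68 - 22437087/246474008 = -16782669631/246474008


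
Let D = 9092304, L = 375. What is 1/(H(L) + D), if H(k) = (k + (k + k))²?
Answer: 1/10357929 ≈ 9.6544e-8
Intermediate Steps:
H(k) = 9*k² (H(k) = (k + 2*k)² = (3*k)² = 9*k²)
1/(H(L) + D) = 1/(9*375² + 9092304) = 1/(9*140625 + 9092304) = 1/(1265625 + 9092304) = 1/10357929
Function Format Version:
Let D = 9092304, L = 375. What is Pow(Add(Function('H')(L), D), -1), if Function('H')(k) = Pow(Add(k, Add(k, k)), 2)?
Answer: Rational(1, 10357929) ≈ 9.6544e-8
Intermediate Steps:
Function('H')(k) = Mul(9, Pow(k, 2)) (Function('H')(k) = Pow(Add(k, Mul(2, k)), 2) = Pow(Mul(3, k), 2) = Mul(9, Pow(k, 2)))
Pow(Add(Function('H')(L), D), -1) = Pow(Add(Mul(9, Pow(375, 2)), 9092304), -1) = Pow(Add(Mul(9, 140625), 9092304), -1) = Pow(Add(1265625, 9092304), -1) = Pow(10357929, -1) = Rational(1, 10357929)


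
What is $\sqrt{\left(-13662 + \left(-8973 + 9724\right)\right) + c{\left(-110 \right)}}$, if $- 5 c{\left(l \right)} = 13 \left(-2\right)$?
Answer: $\frac{i \sqrt{322645}}{5} \approx 113.6 i$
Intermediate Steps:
$c{\left(l \right)} = \frac{26}{5}$ ($c{\left(l \right)} = - \frac{13 \left(-2\right)}{5} = \left(- \frac{1}{5}\right) \left(-26\right) = \frac{26}{5}$)
$\sqrt{\left(-13662 + \left(-8973 + 9724\right)\right) + c{\left(-110 \right)}} = \sqrt{\left(-13662 + \left(-8973 + 9724\right)\right) + \frac{26}{5}} = \sqrt{\left(-13662 + 751\right) + \frac{26}{5}} = \sqrt{-12911 + \frac{26}{5}} = \sqrt{- \frac{64529}{5}} = \frac{i \sqrt{322645}}{5}$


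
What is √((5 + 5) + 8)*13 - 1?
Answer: -1 + 39*√2 ≈ 54.154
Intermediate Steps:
√((5 + 5) + 8)*13 - 1 = √(10 + 8)*13 - 1 = √18*13 - 1 = (3*√2)*13 - 1 = 39*√2 - 1 = -1 + 39*√2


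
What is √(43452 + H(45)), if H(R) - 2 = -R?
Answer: √43409 ≈ 208.35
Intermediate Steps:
H(R) = 2 - R
√(43452 + H(45)) = √(43452 + (2 - 1*45)) = √(43452 + (2 - 45)) = √(43452 - 43) = √43409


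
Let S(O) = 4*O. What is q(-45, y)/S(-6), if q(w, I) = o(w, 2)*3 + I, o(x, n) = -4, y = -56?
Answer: 17/6 ≈ 2.8333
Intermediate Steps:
q(w, I) = -12 + I (q(w, I) = -4*3 + I = -12 + I)
q(-45, y)/S(-6) = (-12 - 56)/((4*(-6))) = -68/(-24) = -68*(-1/24) = 17/6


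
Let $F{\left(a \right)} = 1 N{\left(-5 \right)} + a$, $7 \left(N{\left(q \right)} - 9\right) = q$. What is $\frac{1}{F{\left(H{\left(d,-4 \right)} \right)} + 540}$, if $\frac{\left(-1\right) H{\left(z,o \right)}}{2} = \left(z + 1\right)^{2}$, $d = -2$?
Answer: $\frac{7}{3824} \approx 0.0018305$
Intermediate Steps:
$N{\left(q \right)} = 9 + \frac{q}{7}$
$H{\left(z,o \right)} = - 2 \left(1 + z\right)^{2}$ ($H{\left(z,o \right)} = - 2 \left(z + 1\right)^{2} = - 2 \left(1 + z\right)^{2}$)
$F{\left(a \right)} = \frac{58}{7} + a$ ($F{\left(a \right)} = 1 \left(9 + \frac{1}{7} \left(-5\right)\right) + a = 1 \left(9 - \frac{5}{7}\right) + a = 1 \cdot \frac{58}{7} + a = \frac{58}{7} + a$)
$\frac{1}{F{\left(H{\left(d,-4 \right)} \right)} + 540} = \frac{1}{\left(\frac{58}{7} - 2 \left(1 - 2\right)^{2}\right) + 540} = \frac{1}{\left(\frac{58}{7} - 2 \left(-1\right)^{2}\right) + 540} = \frac{1}{\left(\frac{58}{7} - 2\right) + 540} = \frac{1}{\frac{44}{7} + 540} = \frac{1}{\frac{3824}{7}} = \frac{7}{3824}$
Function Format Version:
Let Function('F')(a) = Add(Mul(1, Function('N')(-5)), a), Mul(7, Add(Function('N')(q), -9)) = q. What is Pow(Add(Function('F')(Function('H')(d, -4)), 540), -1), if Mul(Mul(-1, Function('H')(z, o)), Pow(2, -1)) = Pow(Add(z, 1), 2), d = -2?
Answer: Rational(7, 3824) ≈ 0.0018305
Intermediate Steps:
Function('N')(q) = Add(9, Mul(Rational(1, 7), q))
Function('H')(z, o) = Mul(-2, Pow(Add(1, z), 2)) (Function('H')(z, o) = Mul(-2, Pow(Add(z, 1), 2)) = Mul(-2, Pow(Add(1, z), 2)))
Function('F')(a) = Add(Rational(58, 7), a) (Function('F')(a) = Add(Mul(1, Add(9, Mul(Rational(1, 7), -5))), a) = Add(Mul(1, Add(9, Rational(-5, 7))), a) = Add(Mul(1, Rational(58, 7)), a) = Add(Rational(58, 7), a))
Pow(Add(Function('F')(Function('H')(d, -4)), 540), -1) = Pow(Add(Add(Rational(58, 7), Mul(-2, Pow(Add(1, -2), 2))), 540), -1) = Pow(Add(Add(Rational(58, 7), Mul(-2, Pow(-1, 2))), 540), -1) = Pow(Add(Add(Rational(58, 7), Mul(-2, 1)), 540), -1) = Pow(Add(Add(Rational(58, 7), -2), 540), -1) = Pow(Add(Rational(44, 7), 540), -1) = Pow(Rational(3824, 7), -1) = Rational(7, 3824)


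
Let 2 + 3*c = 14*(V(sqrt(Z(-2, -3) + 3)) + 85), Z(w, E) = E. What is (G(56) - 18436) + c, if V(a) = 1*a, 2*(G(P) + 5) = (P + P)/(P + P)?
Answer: -36089/2 ≈ -18045.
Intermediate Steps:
G(P) = -9/2 (G(P) = -5 + ((P + P)/(P + P))/2 = -5 + ((2*P)/((2*P)))/2 = -5 + ((2*P)*(1/(2*P)))/2 = -5 + (1/2)*1 = -5 + 1/2 = -9/2)
V(a) = a
c = 396 (c = -2/3 + (14*(sqrt(-3 + 3) + 85))/3 = -2/3 + (14*(sqrt(0) + 85))/3 = -2/3 + (14*(0 + 85))/3 = -2/3 + (14*85)/3 = -2/3 + (1/3)*1190 = -2/3 + 1190/3 = 396)
(G(56) - 18436) + c = (-9/2 - 18436) + 396 = -36881/2 + 396 = -36089/2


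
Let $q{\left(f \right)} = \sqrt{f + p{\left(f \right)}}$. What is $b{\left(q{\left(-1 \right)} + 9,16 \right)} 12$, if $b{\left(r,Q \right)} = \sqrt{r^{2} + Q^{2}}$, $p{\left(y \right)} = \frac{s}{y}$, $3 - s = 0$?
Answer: $36 \sqrt{37 + 4 i} \approx 219.3 + 11.82 i$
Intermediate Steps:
$s = 3$ ($s = 3 - 0 = 3 + 0 = 3$)
$p{\left(y \right)} = \frac{3}{y}$
$q{\left(f \right)} = \sqrt{f + \frac{3}{f}}$
$b{\left(r,Q \right)} = \sqrt{Q^{2} + r^{2}}$
$b{\left(q{\left(-1 \right)} + 9,16 \right)} 12 = \sqrt{16^{2} + \left(\sqrt{-1 + \frac{3}{-1}} + 9\right)^{2}} \cdot 12 = \sqrt{256 + \left(\sqrt{-1 + 3 \left(-1\right)} + 9\right)^{2}} \cdot 12 = \sqrt{256 + \left(\sqrt{-1 - 3} + 9\right)^{2}} \cdot 12 = \sqrt{256 + \left(\sqrt{-4} + 9\right)^{2}} \cdot 12 = \sqrt{256 + \left(2 i + 9\right)^{2}} \cdot 12 = \sqrt{256 + \left(9 + 2 i\right)^{2}} \cdot 12 = 12 \sqrt{256 + \left(9 + 2 i\right)^{2}}$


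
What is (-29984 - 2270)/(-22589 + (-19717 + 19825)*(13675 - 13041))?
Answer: -32254/45883 ≈ -0.70296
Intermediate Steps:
(-29984 - 2270)/(-22589 + (-19717 + 19825)*(13675 - 13041)) = -32254/(-22589 + 108*634) = -32254/(-22589 + 68472) = -32254/45883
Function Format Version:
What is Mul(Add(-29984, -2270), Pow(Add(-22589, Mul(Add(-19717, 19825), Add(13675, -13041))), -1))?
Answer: Rational(-32254, 45883) ≈ -0.70296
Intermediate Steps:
Mul(Add(-29984, -2270), Pow(Add(-22589, Mul(Add(-19717, 19825), Add(13675, -13041))), -1)) = Mul(-32254, Pow(Add(-22589, Mul(108, 634)), -1)) = Mul(-32254, Pow(Add(-22589, 68472), -1)) = Mul(-32254, Pow(45883, -1)) = Mul(-32254, Rational(1, 45883)) = Rational(-32254, 45883)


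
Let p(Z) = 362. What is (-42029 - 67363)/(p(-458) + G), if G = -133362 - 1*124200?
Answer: 6837/16075 ≈ 0.42532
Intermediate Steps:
G = -257562 (G = -133362 - 124200 = -257562)
(-42029 - 67363)/(p(-458) + G) = (-42029 - 67363)/(362 - 257562) = -109392/(-257200) = -109392*(-1/257200) = 6837/16075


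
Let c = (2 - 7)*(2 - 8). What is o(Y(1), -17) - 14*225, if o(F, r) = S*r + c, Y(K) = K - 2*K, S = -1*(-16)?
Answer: -3392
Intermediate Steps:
S = 16
Y(K) = -K
c = 30 (c = -5*(-6) = 30)
o(F, r) = 30 + 16*r (o(F, r) = 16*r + 30 = 30 + 16*r)
o(Y(1), -17) - 14*225 = (30 + 16*(-17)) - 14*225 = (30 - 272) - 3150 = -242 - 3150 = -3392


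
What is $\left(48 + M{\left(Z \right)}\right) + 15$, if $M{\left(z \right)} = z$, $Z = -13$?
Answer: $50$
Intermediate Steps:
$\left(48 + M{\left(Z \right)}\right) + 15 = \left(48 - 13\right) + 15 = 35 + 15 = 50$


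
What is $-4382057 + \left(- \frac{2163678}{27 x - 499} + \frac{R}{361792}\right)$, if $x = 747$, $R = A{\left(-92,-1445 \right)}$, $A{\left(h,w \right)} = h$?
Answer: $- \frac{3898183297656637}{889556080} \approx -4.3822 \cdot 10^{6}$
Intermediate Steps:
$R = -92$
$-4382057 + \left(- \frac{2163678}{27 x - 499} + \frac{R}{361792}\right) = -4382057 - \left(\frac{23}{90448} + \frac{2163678}{27 \cdot 747 - 499}\right) = -4382057 - \left(\frac{23}{90448} + \frac{2163678}{20169 - 499}\right) = -4382057 - \left(\frac{23}{90448} + \frac{2163678}{19670}\right) = -4382057 - \frac{97850400077}{889556080} = - \frac{3898183297656637}{889556080}$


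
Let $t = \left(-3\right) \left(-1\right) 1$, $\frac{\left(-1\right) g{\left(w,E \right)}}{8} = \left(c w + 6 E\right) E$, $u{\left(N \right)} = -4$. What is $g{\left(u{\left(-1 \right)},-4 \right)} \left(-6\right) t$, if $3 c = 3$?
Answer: $16128$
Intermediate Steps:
$c = 1$ ($c = \frac{1}{3} \cdot 3 = 1$)
$g{\left(w,E \right)} = - 8 E \left(w + 6 E\right)$ ($g{\left(w,E \right)} = - 8 \left(1 w + 6 E\right) E = - 8 \left(w + 6 E\right) E = - 8 E \left(w + 6 E\right)$)
$t = 3$ ($t = 3 \cdot 1 = 3$)
$g{\left(u{\left(-1 \right)},-4 \right)} \left(-6\right) t = \left(-8\right) \left(-4\right) \left(-4 + 6 \left(-4\right)\right) \left(-6\right) 3 = \left(-8\right) \left(-4\right) \left(-4 - 24\right) \left(-6\right) 3 = \left(-8\right) \left(-4\right) \left(-28\right) \left(-6\right) 3 = \left(-896\right) \left(-6\right) 3 = 5376 \cdot 3 = 16128$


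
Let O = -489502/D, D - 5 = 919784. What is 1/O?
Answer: -70753/37654 ≈ -1.8790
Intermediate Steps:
D = 919789 (D = 5 + 919784 = 919789)
O = -37654/70753 (O = -489502/919789 = -489502*1/919789 = -37654/70753 ≈ -0.53219)
1/O = 1/(-37654/70753) = -70753/37654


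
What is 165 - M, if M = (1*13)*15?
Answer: -30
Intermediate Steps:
M = 195 (M = 13*15 = 195)
165 - M = 165 - 1*195 = 165 - 195 = -30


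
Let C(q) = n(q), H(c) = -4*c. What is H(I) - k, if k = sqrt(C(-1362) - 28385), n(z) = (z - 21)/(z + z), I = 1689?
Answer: -6756 - I*sqrt(5850498013)/454 ≈ -6756.0 - 168.48*I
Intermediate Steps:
n(z) = (-21 + z)/(2*z) (n(z) = (-21 + z)/((2*z)) = (-21 + z)*(1/(2*z)) = (-21 + z)/(2*z))
C(q) = (-21 + q)/(2*q)
k = I*sqrt(5850498013)/454 (k = sqrt((1/2)*(-21 - 1362)/(-1362) - 28385) = sqrt((1/2)*(-1/1362)*(-1383) - 28385) = sqrt(461/908 - 28385) = sqrt(-25773119/908) = I*sqrt(5850498013)/454 ≈ 168.48*I)
H(I) - k = -4*1689 - I*sqrt(5850498013)/454 = -6756 - I*sqrt(5850498013)/454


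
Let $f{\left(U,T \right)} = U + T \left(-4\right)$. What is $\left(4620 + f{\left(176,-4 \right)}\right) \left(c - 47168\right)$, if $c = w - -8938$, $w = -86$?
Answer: $-184376592$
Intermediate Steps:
$f{\left(U,T \right)} = U - 4 T$
$c = 8852$ ($c = -86 - -8938 = -86 + 8938 = 8852$)
$\left(4620 + f{\left(176,-4 \right)}\right) \left(c - 47168\right) = \left(4620 + \left(176 - -16\right)\right) \left(8852 - 47168\right) = \left(4620 + \left(176 + 16\right)\right) \left(-38316\right) = \left(4620 + 192\right) \left(-38316\right) = 4812 \left(-38316\right) = -184376592$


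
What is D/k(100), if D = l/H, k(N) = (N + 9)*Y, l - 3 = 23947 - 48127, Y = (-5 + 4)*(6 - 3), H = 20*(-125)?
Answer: -8059/272500 ≈ -0.029574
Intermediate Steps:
H = -2500
Y = -3 (Y = -1*3 = -3)
l = -24177 (l = 3 + (23947 - 48127) = 3 - 24180 = -24177)
k(N) = -27 - 3*N (k(N) = (N + 9)*(-3) = (9 + N)*(-3) = -27 - 3*N)
D = 24177/2500 (D = -24177/(-2500) = -24177*(-1/2500) = 24177/2500 ≈ 9.6708)
D/k(100) = 24177/(2500*(-27 - 3*100)) = 24177/(2500*(-27 - 300)) = (24177/2500)/(-327) = (24177/2500)*(-1/327) = -8059/272500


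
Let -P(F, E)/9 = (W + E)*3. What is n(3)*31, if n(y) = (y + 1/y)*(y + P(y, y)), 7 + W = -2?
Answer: 17050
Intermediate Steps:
W = -9 (W = -7 - 2 = -9)
P(F, E) = 243 - 27*E (P(F, E) = -9*(-9 + E)*3 = -9*(-27 + 3*E) = 243 - 27*E)
n(y) = (243 - 26*y)*(y + 1/y) (n(y) = (y + 1/y)*(y + (243 - 27*y)) = (y + 1/y)*(243 - 26*y) = (243 - 26*y)*(y + 1/y))
n(3)*31 = (-26 - 26*3² + 243*3 + 243/3)*31 = (-26 - 26*9 + 729 + 243*(⅓))*31 = (-26 - 234 + 729 + 81)*31 = 550*31 = 17050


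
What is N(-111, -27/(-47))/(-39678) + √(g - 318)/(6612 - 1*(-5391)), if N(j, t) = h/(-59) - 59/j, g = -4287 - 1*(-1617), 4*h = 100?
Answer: -353/129925611 + 2*I*√83/4001 ≈ -2.7169e-6 + 0.0045541*I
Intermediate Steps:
h = 25 (h = (¼)*100 = 25)
g = -2670 (g = -4287 + 1617 = -2670)
N(j, t) = -25/59 - 59/j (N(j, t) = 25/(-59) - 59/j = 25*(-1/59) - 59/j = -25/59 - 59/j)
N(-111, -27/(-47))/(-39678) + √(g - 318)/(6612 - 1*(-5391)) = (-25/59 - 59/(-111))/(-39678) + √(-2670 - 318)/(6612 - 1*(-5391)) = (-25/59 - 59*(-1/111))*(-1/39678) + √(-2988)/(6612 + 5391) = (-25/59 + 59/111)*(-1/39678) + (6*I*√83)/12003 = (706/6549)*(-1/39678) + (6*I*√83)*(1/12003) = -353/129925611 + 2*I*√83/4001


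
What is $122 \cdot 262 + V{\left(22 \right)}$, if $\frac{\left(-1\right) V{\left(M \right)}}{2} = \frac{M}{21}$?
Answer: $\frac{671200}{21} \approx 31962.0$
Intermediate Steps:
$V{\left(M \right)} = - \frac{2 M}{21}$ ($V{\left(M \right)} = - 2 \frac{M}{21} = - \frac{2 M}{21}$)
$122 \cdot 262 + V{\left(22 \right)} = 122 \cdot 262 - \frac{44}{21} = 31964 - \frac{44}{21} = \frac{671200}{21}$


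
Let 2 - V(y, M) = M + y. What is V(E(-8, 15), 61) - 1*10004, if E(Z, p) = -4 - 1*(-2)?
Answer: -10061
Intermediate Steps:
E(Z, p) = -2 (E(Z, p) = -4 + 2 = -2)
V(y, M) = 2 - M - y (V(y, M) = 2 - (M + y) = 2 + (-M - y) = 2 - M - y)
V(E(-8, 15), 61) - 1*10004 = (2 - 1*61 - 1*(-2)) - 1*10004 = (2 - 61 + 2) - 10004 = -57 - 10004 = -10061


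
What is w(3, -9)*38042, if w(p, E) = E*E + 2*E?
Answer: 2396646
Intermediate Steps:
w(p, E) = E**2 + 2*E
w(3, -9)*38042 = -9*(2 - 9)*38042 = -9*(-7)*38042 = 63*38042 = 2396646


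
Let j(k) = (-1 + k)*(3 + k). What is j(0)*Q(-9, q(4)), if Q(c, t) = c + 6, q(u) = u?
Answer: 9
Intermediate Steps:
Q(c, t) = 6 + c
j(0)*Q(-9, q(4)) = (-3 + 0² + 2*0)*(6 - 9) = (-3 + 0 + 0)*(-3) = -3*(-3) = 9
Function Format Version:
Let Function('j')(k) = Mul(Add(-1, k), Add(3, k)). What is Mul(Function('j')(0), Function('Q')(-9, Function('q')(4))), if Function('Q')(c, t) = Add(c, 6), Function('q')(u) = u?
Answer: 9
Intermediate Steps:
Function('Q')(c, t) = Add(6, c)
Mul(Function('j')(0), Function('Q')(-9, Function('q')(4))) = Mul(Add(-3, Pow(0, 2), Mul(2, 0)), Add(6, -9)) = Mul(Add(-3, 0, 0), -3) = Mul(-3, -3) = 9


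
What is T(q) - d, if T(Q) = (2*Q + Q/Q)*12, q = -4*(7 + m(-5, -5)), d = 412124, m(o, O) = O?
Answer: -412304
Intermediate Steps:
q = -8 (q = -4*(7 - 5) = -4*2 = -8)
T(Q) = 12 + 24*Q (T(Q) = (2*Q + 1)*12 = (1 + 2*Q)*12 = 12 + 24*Q)
T(q) - d = (12 + 24*(-8)) - 1*412124 = (12 - 192) - 412124 = -180 - 412124 = -412304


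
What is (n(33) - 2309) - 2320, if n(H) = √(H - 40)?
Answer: -4629 + I*√7 ≈ -4629.0 + 2.6458*I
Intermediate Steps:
n(H) = √(-40 + H)
(n(33) - 2309) - 2320 = (√(-40 + 33) - 2309) - 2320 = (√(-7) - 2309) - 2320 = (I*√7 - 2309) - 2320 = (-2309 + I*√7) - 2320 = -4629 + I*√7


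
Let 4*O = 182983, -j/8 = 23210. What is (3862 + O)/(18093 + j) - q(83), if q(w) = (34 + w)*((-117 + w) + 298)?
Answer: -20705907455/670348 ≈ -30888.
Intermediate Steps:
j = -185680 (j = -8*23210 = -185680)
O = 182983/4 (O = (1/4)*182983 = 182983/4 ≈ 45746.)
q(w) = (34 + w)*(181 + w)
(3862 + O)/(18093 + j) - q(83) = (3862 + 182983/4)/(18093 - 185680) - (6154 + 83**2 + 215*83) = (198431/4)/(-167587) - (6154 + 6889 + 17845) = (198431/4)*(-1/167587) - 1*30888 = -198431/670348 - 30888 = -20705907455/670348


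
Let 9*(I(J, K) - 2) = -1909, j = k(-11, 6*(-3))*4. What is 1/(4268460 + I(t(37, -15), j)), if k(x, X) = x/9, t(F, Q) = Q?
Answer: 9/38414249 ≈ 2.3429e-7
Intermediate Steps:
k(x, X) = x/9 (k(x, X) = x*(⅑) = x/9)
j = -44/9 (j = ((⅑)*(-11))*4 = -11/9*4 = -44/9 ≈ -4.8889)
I(J, K) = -1891/9 (I(J, K) = 2 + (⅑)*(-1909) = 2 - 1909/9 = -1891/9)
1/(4268460 + I(t(37, -15), j)) = 1/(4268460 - 1891/9) = 1/(38414249/9) = 9/38414249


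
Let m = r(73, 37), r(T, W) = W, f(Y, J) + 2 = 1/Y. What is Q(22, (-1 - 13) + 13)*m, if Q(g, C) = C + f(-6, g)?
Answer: -703/6 ≈ -117.17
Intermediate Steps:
f(Y, J) = -2 + 1/Y
Q(g, C) = -13/6 + C (Q(g, C) = C + (-2 + 1/(-6)) = C + (-2 - 1/6) = C - 13/6 = -13/6 + C)
m = 37
Q(22, (-1 - 13) + 13)*m = (-13/6 + ((-1 - 13) + 13))*37 = (-13/6 + (-14 + 13))*37 = (-13/6 - 1)*37 = -19/6*37 = -703/6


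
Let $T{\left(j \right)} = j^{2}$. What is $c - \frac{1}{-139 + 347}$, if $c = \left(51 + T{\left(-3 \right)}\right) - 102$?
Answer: $- \frac{8737}{208} \approx -42.005$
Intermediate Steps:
$c = -42$ ($c = \left(51 + \left(-3\right)^{2}\right) - 102 = \left(51 + 9\right) - 102 = 60 - 102 = -42$)
$c - \frac{1}{-139 + 347} = -42 - \frac{1}{-139 + 347} = -42 - \frac{1}{208} = - \frac{8737}{208}$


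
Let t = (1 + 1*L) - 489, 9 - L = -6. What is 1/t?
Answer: -1/473 ≈ -0.0021142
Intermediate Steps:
L = 15 (L = 9 - 1*(-6) = 9 + 6 = 15)
t = -473 (t = (1 + 1*15) - 489 = (1 + 15) - 489 = 16 - 489 = -473)
1/t = 1/(-473) = -1/473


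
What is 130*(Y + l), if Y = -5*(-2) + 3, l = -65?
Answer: -6760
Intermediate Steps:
Y = 13 (Y = 10 + 3 = 13)
130*(Y + l) = 130*(13 - 65) = 130*(-52) = -6760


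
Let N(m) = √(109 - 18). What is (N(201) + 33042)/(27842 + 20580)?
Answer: 16521/24211 + √91/48422 ≈ 0.68257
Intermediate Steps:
N(m) = √91
(N(201) + 33042)/(27842 + 20580) = (√91 + 33042)/(27842 + 20580) = (33042 + √91)/48422 = (33042 + √91)*(1/48422) = 16521/24211 + √91/48422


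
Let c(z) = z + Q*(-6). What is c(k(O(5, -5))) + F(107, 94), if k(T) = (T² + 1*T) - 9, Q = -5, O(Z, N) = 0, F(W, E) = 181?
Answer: 202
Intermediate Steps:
k(T) = -9 + T + T² (k(T) = (T² + T) - 9 = (T + T²) - 9 = -9 + T + T²)
c(z) = 30 + z (c(z) = z - 5*(-6) = z + 30 = 30 + z)
c(k(O(5, -5))) + F(107, 94) = (30 + (-9 + 0 + 0²)) + 181 = (30 + (-9 + 0 + 0)) + 181 = (30 - 9) + 181 = 21 + 181 = 202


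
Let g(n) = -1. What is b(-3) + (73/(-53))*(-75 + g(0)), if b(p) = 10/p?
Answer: 16114/159 ≈ 101.35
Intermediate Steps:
b(-3) + (73/(-53))*(-75 + g(0)) = 10/(-3) + (73/(-53))*(-75 - 1) = 10*(-1/3) + (73*(-1/53))*(-76) = -10/3 - 73/53*(-76) = -10/3 + 5548/53 = 16114/159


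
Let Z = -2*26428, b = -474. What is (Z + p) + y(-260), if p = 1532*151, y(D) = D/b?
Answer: 42298942/237 ≈ 1.7848e+5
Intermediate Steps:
y(D) = -D/474 (y(D) = D/(-474) = D*(-1/474) = -D/474)
p = 231332
Z = -52856
(Z + p) + y(-260) = (-52856 + 231332) - 1/474*(-260) = 178476 + 130/237 = 42298942/237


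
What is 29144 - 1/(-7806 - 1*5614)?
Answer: 391112481/13420 ≈ 29144.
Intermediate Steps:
29144 - 1/(-7806 - 1*5614) = 29144 - 1/(-7806 - 5614) = 29144 - 1/(-13420) = 29144 - 1*(-1/13420) = 29144 + 1/13420 = 391112481/13420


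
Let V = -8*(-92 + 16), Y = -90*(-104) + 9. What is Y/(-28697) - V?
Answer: -17457145/28697 ≈ -608.33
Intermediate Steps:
Y = 9369 (Y = 9360 + 9 = 9369)
V = 608 (V = -8*(-76) = 608)
Y/(-28697) - V = 9369/(-28697) - 1*608 = 9369*(-1/28697) - 608 = -9369/28697 - 608 = -17457145/28697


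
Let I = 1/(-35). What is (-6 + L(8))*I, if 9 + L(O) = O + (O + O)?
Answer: -9/35 ≈ -0.25714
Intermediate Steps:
I = -1/35 ≈ -0.028571
L(O) = -9 + 3*O (L(O) = -9 + (O + (O + O)) = -9 + (O + 2*O) = -9 + 3*O)
(-6 + L(8))*I = (-6 + (-9 + 3*8))*(-1/35) = (-6 + (-9 + 24))*(-1/35) = (-6 + 15)*(-1/35) = 9*(-1/35) = -9/35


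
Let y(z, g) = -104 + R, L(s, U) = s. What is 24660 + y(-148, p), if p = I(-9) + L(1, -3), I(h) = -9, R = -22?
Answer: 24534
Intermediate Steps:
p = -8 (p = -9 + 1 = -8)
y(z, g) = -126 (y(z, g) = -104 - 22 = -126)
24660 + y(-148, p) = 24660 - 126 = 24534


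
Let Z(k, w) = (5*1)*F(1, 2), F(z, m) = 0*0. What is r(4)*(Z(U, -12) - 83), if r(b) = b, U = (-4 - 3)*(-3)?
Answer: -332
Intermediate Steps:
F(z, m) = 0
U = 21 (U = -7*(-3) = 21)
Z(k, w) = 0 (Z(k, w) = (5*1)*0 = 5*0 = 0)
r(4)*(Z(U, -12) - 83) = 4*(0 - 83) = 4*(-83) = -332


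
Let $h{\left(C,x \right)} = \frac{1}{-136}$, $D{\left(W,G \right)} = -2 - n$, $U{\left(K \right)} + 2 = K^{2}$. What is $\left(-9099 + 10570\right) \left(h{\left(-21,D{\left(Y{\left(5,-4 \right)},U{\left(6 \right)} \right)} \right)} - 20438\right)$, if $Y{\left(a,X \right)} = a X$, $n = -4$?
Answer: $- \frac{4088745999}{136} \approx -3.0064 \cdot 10^{7}$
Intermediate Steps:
$Y{\left(a,X \right)} = X a$
$U{\left(K \right)} = -2 + K^{2}$
$D{\left(W,G \right)} = 2$ ($D{\left(W,G \right)} = -2 - -4 = -2 + 4 = 2$)
$h{\left(C,x \right)} = - \frac{1}{136}$
$\left(-9099 + 10570\right) \left(h{\left(-21,D{\left(Y{\left(5,-4 \right)},U{\left(6 \right)} \right)} \right)} - 20438\right) = \left(-9099 + 10570\right) \left(- \frac{1}{136} - 20438\right) = 1471 \left(- \frac{2779569}{136}\right) = - \frac{4088745999}{136}$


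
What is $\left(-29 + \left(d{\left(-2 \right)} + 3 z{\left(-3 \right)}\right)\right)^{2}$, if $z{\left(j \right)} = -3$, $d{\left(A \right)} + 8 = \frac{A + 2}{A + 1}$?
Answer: $2116$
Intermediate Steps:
$d{\left(A \right)} = -8 + \frac{2 + A}{1 + A}$ ($d{\left(A \right)} = -8 + \frac{A + 2}{A + 1} = -8 + \frac{2 + A}{1 + A}$)
$\left(-29 + \left(d{\left(-2 \right)} + 3 z{\left(-3 \right)}\right)\right)^{2} = \left(-29 + \left(\frac{-6 - -14}{1 - 2} + 3 \left(-3\right)\right)\right)^{2} = \left(-29 - \left(9 - \frac{-6 + 14}{-1}\right)\right)^{2} = \left(-29 - 17\right)^{2} = \left(-46\right)^{2} = 2116$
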